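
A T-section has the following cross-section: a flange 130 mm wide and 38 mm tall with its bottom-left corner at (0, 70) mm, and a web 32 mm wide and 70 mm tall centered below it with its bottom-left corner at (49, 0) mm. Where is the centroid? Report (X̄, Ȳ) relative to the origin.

X̄ = 65.00 mm, Ȳ = 72.15 mm

web: A = 32 × 70 = 2240.00, centroid at (65.00, 35.00).
flange: A = 130 × 38 = 4940.00, centroid at (65.00, 89.00).
ΣA = 7180.00 mm²
ΣAX̄ = (2240.00)(65.00) + (4940.00)(65.00) = 466700.00 mm³
ΣAȲ = (2240.00)(35.00) + (4940.00)(89.00) = 518060.00 mm³
X̄ = 466700.00 / 7180.00 = 65.00 mm
Ȳ = 518060.00 / 7180.00 = 72.15 mm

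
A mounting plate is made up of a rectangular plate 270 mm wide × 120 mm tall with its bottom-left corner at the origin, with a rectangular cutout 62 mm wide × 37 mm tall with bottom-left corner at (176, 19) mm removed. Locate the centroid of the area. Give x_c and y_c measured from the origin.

Part | A | x̄ᵢ | ȳᵢ | A·x̄ᵢ | A·ȳᵢ
plate | 32400.00 | 135.00 | 60.00 | 4374000.00 | 1944000.00
hole | -2294.00 | 207.00 | 37.50 | -474858.00 | -86025.00
Σ | 30106.00 |  |  | 3899142.00 | 1857975.00
x_c = 3899142.00 / 30106.00 = 129.51 mm
y_c = 1857975.00 / 30106.00 = 61.71 mm

x_c = 129.51 mm, y_c = 61.71 mm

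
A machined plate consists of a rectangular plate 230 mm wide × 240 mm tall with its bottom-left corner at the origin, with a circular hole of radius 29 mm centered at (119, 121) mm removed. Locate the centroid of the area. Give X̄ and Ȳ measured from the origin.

plate: A = 230 × 240 = 55200.00, centroid at (115.00, 120.00).
hole: A = −π·29² = -2642.08, centroid at (119.00, 121.00).
ΣA = 52557.92 mm²
ΣAX̄ = (55200.00)(115.00) + (-2642.08)(119.00) = 6033592.55 mm³
ΣAȲ = (55200.00)(120.00) + (-2642.08)(121.00) = 6304308.39 mm³
X̄ = 6033592.55 / 52557.92 = 114.80 mm
Ȳ = 6304308.39 / 52557.92 = 119.95 mm

X̄ = 114.80 mm, Ȳ = 119.95 mm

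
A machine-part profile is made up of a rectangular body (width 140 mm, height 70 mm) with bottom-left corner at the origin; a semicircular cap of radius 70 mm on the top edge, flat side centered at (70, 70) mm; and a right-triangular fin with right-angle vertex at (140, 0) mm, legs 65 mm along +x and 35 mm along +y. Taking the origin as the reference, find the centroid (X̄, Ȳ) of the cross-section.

X̄ = 75.60 mm, Ȳ = 60.30 mm

rectangular body: A = 140 × 70 = 9800.00, centroid at (70.00, 35.00).
semicircular top: A = ½π·70² = 7696.90, centroid at (70.00, 99.71).
triangular fin: A = ½·65·35 = 1137.50, centroid at (161.67, 11.67).
ΣA = 18634.40 mm², ΣAX̄ = 1408678.97 mm³, ΣAȲ = 1123720.64 mm³.
X̄ = 1408678.97/18634.40 = 75.60 mm; Ȳ = 1123720.64/18634.40 = 60.30 mm.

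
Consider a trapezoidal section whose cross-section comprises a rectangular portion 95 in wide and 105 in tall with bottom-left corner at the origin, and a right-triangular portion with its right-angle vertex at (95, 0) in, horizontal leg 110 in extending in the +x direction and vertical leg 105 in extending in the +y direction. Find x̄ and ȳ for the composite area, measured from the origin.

x̄ = 78.36 in, ȳ = 46.08 in

rectangular portion: A = 95 × 105 = 9975.00, centroid at (47.50, 52.50).
triangular portion: A = ½·110·105 = 5775.00, centroid at (131.67, 35.00).
ΣA = 15750.00 in², ΣAx̄ = 1234187.50 in³, ΣAȳ = 725812.50 in³.
x̄ = 1234187.50/15750.00 = 78.36 in; ȳ = 725812.50/15750.00 = 46.08 in.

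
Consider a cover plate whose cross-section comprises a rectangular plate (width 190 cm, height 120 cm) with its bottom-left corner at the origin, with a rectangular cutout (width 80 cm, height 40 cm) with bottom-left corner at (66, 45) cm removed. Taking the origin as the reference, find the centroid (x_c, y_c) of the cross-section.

x_c = 93.20 cm, y_c = 59.18 cm

plate: A = 190 × 120 = 22800.00, centroid at (95.00, 60.00).
hole: A = −(80 × 40) = -3200.00, centroid at (106.00, 65.00).
ΣA = 19600.00 cm²
ΣAx_c = (22800.00)(95.00) + (-3200.00)(106.00) = 1826800.00 cm³
ΣAy_c = (22800.00)(60.00) + (-3200.00)(65.00) = 1160000.00 cm³
x_c = 1826800.00 / 19600.00 = 93.20 cm
y_c = 1160000.00 / 19600.00 = 59.18 cm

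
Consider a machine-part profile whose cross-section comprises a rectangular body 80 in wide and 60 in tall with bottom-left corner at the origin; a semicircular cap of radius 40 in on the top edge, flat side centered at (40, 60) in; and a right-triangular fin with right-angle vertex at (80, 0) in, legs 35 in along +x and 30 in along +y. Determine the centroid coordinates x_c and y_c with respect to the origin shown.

x_c = 43.46 in, y_c = 43.72 in

rectangular body: A = 80 × 60 = 4800.00, centroid at (40.00, 30.00).
semicircular top: A = ½π·40² = 2513.27, centroid at (40.00, 76.98).
triangular fin: A = ½·35·30 = 525.00, centroid at (91.67, 10.00).
ΣA = 7838.27 in², ΣAx_c = 340655.96 in³, ΣAy_c = 342713.11 in³.
x_c = 340655.96/7838.27 = 43.46 in; y_c = 342713.11/7838.27 = 43.72 in.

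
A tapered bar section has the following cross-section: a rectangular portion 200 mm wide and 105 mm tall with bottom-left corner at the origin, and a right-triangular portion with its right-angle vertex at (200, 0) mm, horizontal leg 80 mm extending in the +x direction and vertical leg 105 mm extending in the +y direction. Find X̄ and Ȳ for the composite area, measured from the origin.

rectangular portion: A = 200 × 105 = 21000.00, centroid at (100.00, 52.50).
triangular portion: A = ½·80·105 = 4200.00, centroid at (226.67, 35.00).
ΣA = 25200.00 mm², ΣAX̄ = 3052000.00 mm³, ΣAȲ = 1249500.00 mm³.
X̄ = 3052000.00/25200.00 = 121.11 mm; Ȳ = 1249500.00/25200.00 = 49.58 mm.

X̄ = 121.11 mm, Ȳ = 49.58 mm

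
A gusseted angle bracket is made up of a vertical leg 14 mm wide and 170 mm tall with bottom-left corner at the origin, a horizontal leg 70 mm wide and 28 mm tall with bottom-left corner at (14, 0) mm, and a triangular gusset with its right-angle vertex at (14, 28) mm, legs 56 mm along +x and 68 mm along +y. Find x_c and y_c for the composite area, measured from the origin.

vertical leg: A = 14 × 170 = 2380.00, centroid at (7.00, 85.00).
horizontal leg: A = 70 × 28 = 1960.00, centroid at (49.00, 14.00).
gusset: A = ½·56·68 = 1904.00, centroid at (32.67, 50.67).
ΣA = 6244.00 mm²
ΣAx_c = (2380.00)(7.00) + (1960.00)(49.00) + (1904.00)(32.67) = 174897.33 mm³
ΣAy_c = (2380.00)(85.00) + (1960.00)(14.00) + (1904.00)(50.67) = 326209.33 mm³
x_c = 174897.33 / 6244.00 = 28.01 mm
y_c = 326209.33 / 6244.00 = 52.24 mm

x_c = 28.01 mm, y_c = 52.24 mm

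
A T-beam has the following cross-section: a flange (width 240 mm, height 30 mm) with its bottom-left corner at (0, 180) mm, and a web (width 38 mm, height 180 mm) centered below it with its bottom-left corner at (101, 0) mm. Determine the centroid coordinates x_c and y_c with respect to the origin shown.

x_c = 120.00 mm, y_c = 143.85 mm

web: A = 38 × 180 = 6840.00, centroid at (120.00, 90.00).
flange: A = 240 × 30 = 7200.00, centroid at (120.00, 195.00).
ΣA = 14040.00 mm², ΣAx_c = 1684800.00 mm³, ΣAy_c = 2019600.00 mm³.
x_c = 1684800.00/14040.00 = 120.00 mm; y_c = 2019600.00/14040.00 = 143.85 mm.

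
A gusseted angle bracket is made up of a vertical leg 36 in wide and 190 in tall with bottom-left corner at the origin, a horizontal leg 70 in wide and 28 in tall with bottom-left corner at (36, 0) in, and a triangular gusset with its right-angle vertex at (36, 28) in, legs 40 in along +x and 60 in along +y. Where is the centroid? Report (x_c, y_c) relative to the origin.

vertical leg: A = 36 × 190 = 6840.00, centroid at (18.00, 95.00).
horizontal leg: A = 70 × 28 = 1960.00, centroid at (71.00, 14.00).
gusset: A = ½·40·60 = 1200.00, centroid at (49.33, 48.00).
ΣA = 10000.00 in²
ΣAx_c = (6840.00)(18.00) + (1960.00)(71.00) + (1200.00)(49.33) = 321480.00 in³
ΣAy_c = (6840.00)(95.00) + (1960.00)(14.00) + (1200.00)(48.00) = 734840.00 in³
x_c = 321480.00 / 10000.00 = 32.15 in
y_c = 734840.00 / 10000.00 = 73.48 in

x_c = 32.15 in, y_c = 73.48 in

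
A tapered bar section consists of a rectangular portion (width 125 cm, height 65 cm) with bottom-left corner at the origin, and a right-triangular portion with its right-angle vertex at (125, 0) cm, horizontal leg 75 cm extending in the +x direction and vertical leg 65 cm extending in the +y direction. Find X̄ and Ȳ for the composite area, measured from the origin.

rectangular portion: A = 125 × 65 = 8125.00, centroid at (62.50, 32.50).
triangular portion: A = ½·75·65 = 2437.50, centroid at (150.00, 21.67).
ΣA = 10562.50 cm², ΣAX̄ = 873437.50 cm³, ΣAȲ = 316875.00 cm³.
X̄ = 873437.50/10562.50 = 82.69 cm; Ȳ = 316875.00/10562.50 = 30.00 cm.

X̄ = 82.69 cm, Ȳ = 30.00 cm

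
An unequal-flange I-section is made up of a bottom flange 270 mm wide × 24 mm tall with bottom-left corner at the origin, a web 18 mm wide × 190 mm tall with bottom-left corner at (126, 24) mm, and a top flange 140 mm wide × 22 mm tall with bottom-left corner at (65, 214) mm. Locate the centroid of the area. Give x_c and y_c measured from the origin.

Part | A | x̄ᵢ | ȳᵢ | A·x̄ᵢ | A·ȳᵢ
bottom flange | 6480.00 | 135.00 | 12.00 | 874800.00 | 77760.00
web | 3420.00 | 135.00 | 119.00 | 461700.00 | 406980.00
top flange | 3080.00 | 135.00 | 225.00 | 415800.00 | 693000.00
Σ | 12980.00 |  |  | 1752300.00 | 1177740.00
x_c = 1752300.00 / 12980.00 = 135.00 mm
y_c = 1177740.00 / 12980.00 = 90.73 mm

x_c = 135.00 mm, y_c = 90.73 mm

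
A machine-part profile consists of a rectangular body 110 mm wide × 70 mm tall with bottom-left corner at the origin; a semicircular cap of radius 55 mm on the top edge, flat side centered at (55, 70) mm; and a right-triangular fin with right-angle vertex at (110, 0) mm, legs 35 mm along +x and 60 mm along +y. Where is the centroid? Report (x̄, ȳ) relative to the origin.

rectangular body: A = 110 × 70 = 7700.00, centroid at (55.00, 35.00).
semicircular top: A = ½π·55² = 4751.66, centroid at (55.00, 93.34).
triangular fin: A = ½·35·60 = 1050.00, centroid at (121.67, 20.00).
ΣA = 13501.66 mm², ΣAx̄ = 812591.24 mm³, ΣAȳ = 734032.79 mm³.
x̄ = 812591.24/13501.66 = 60.18 mm; ȳ = 734032.79/13501.66 = 54.37 mm.

x̄ = 60.18 mm, ȳ = 54.37 mm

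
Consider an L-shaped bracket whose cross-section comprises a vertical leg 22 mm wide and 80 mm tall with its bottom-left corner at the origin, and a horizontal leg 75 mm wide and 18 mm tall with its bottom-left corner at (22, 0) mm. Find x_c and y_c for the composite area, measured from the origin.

x_c = 32.05 mm, y_c = 26.54 mm

vertical leg: A = 22 × 80 = 1760.00, centroid at (11.00, 40.00).
horizontal leg: A = 75 × 18 = 1350.00, centroid at (59.50, 9.00).
ΣA = 3110.00 mm²
ΣAx_c = (1760.00)(11.00) + (1350.00)(59.50) = 99685.00 mm³
ΣAy_c = (1760.00)(40.00) + (1350.00)(9.00) = 82550.00 mm³
x_c = 99685.00 / 3110.00 = 32.05 mm
y_c = 82550.00 / 3110.00 = 26.54 mm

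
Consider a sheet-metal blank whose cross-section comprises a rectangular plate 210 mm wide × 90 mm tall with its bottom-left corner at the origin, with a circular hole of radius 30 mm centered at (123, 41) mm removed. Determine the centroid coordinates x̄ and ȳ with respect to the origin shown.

plate: A = 210 × 90 = 18900.00, centroid at (105.00, 45.00).
hole: A = −π·30² = -2827.43, centroid at (123.00, 41.00).
ΣA = 16072.57 mm²
ΣAx̄ = (18900.00)(105.00) + (-2827.43)(123.00) = 1636725.69 mm³
ΣAȳ = (18900.00)(45.00) + (-2827.43)(41.00) = 734575.23 mm³
x̄ = 1636725.69 / 16072.57 = 101.83 mm
ȳ = 734575.23 / 16072.57 = 45.70 mm

x̄ = 101.83 mm, ȳ = 45.70 mm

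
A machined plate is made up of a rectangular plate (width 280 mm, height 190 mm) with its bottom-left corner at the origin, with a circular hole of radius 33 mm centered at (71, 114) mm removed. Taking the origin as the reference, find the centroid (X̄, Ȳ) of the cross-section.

plate: A = 280 × 190 = 53200.00, centroid at (140.00, 95.00).
hole: A = −π·33² = -3421.19, centroid at (71.00, 114.00).
ΣA = 49778.81 mm², ΣAX̄ = 7205095.20 mm³, ΣAȲ = 4663983.84 mm³.
X̄ = 7205095.20/49778.81 = 144.74 mm; Ȳ = 4663983.84/49778.81 = 93.69 mm.

X̄ = 144.74 mm, Ȳ = 93.69 mm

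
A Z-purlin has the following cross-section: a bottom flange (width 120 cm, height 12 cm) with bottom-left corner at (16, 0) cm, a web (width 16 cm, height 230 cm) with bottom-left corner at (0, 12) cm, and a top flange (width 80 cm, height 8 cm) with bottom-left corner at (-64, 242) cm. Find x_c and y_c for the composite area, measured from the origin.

bottom flange: A = 120 × 12 = 1440.00, centroid at (76.00, 6.00).
web: A = 16 × 230 = 3680.00, centroid at (8.00, 127.00).
top flange: A = 80 × 8 = 640.00, centroid at (-24.00, 246.00).
ΣA = 5760.00 cm², ΣAx_c = 123520.00 cm³, ΣAy_c = 633440.00 cm³.
x_c = 123520.00/5760.00 = 21.44 cm; y_c = 633440.00/5760.00 = 109.97 cm.

x_c = 21.44 cm, y_c = 109.97 cm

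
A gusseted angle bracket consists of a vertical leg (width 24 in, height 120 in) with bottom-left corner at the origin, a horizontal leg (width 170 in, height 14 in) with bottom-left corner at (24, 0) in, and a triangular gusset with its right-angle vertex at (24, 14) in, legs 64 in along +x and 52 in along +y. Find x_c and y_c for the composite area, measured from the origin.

x_c = 53.35 in, y_c = 34.89 in

Part | A | x̄ᵢ | ȳᵢ | A·x̄ᵢ | A·ȳᵢ
vertical leg | 2880.00 | 12.00 | 60.00 | 34560.00 | 172800.00
horizontal leg | 2380.00 | 109.00 | 7.00 | 259420.00 | 16660.00
gusset | 1664.00 | 45.33 | 31.33 | 75434.67 | 52138.67
Σ | 6924.00 |  |  | 369414.67 | 241598.67
x_c = 369414.67 / 6924.00 = 53.35 in
y_c = 241598.67 / 6924.00 = 34.89 in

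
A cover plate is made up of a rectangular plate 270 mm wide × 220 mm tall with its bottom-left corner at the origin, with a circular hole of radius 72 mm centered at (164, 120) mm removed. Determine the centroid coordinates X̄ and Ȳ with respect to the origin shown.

plate: A = 270 × 220 = 59400.00, centroid at (135.00, 110.00).
hole: A = −π·72² = -16286.02, centroid at (164.00, 120.00).
ΣA = 43113.98 mm², ΣAX̄ = 5348093.32 mm³, ΣAȲ = 4579678.04 mm³.
X̄ = 5348093.32/43113.98 = 124.05 mm; Ȳ = 4579678.04/43113.98 = 106.22 mm.

X̄ = 124.05 mm, Ȳ = 106.22 mm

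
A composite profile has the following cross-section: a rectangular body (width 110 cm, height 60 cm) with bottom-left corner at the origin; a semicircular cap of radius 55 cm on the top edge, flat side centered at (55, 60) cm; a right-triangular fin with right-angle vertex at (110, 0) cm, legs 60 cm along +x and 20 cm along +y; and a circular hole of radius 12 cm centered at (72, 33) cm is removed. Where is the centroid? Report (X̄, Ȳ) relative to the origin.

X̄ = 58.24 cm, Ȳ = 50.71 cm

rectangular body: A = 110 × 60 = 6600.00, centroid at (55.00, 30.00).
semicircular top: A = ½π·55² = 4751.66, centroid at (55.00, 83.34).
triangular fin: A = ½·60·20 = 600.00, centroid at (130.00, 6.67).
hole: A = −π·12² = -452.39, centroid at (72.00, 33.00).
ΣA = 11499.27 cm²
ΣAX̄ = (6600.00)(55.00) + (4751.66)(55.00) + (600.00)(130.00) + (-452.39)(72.00) = 669769.21 cm³
ΣAȲ = (6600.00)(30.00) + (4751.66)(83.34) + (600.00)(6.67) + (-452.39)(33.00) = 583087.35 cm³
X̄ = 669769.21 / 11499.27 = 58.24 cm
Ȳ = 583087.35 / 11499.27 = 50.71 cm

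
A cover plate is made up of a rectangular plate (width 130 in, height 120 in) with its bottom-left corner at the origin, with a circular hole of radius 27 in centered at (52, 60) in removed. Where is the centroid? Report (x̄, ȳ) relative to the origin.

Part | A | x̄ᵢ | ȳᵢ | A·x̄ᵢ | A·ȳᵢ
plate | 15600.00 | 65.00 | 60.00 | 1014000.00 | 936000.00
hole | -2290.22 | 52.00 | 60.00 | -119091.49 | -137413.26
Σ | 13309.78 |  |  | 894908.51 | 798586.74
x̄ = 894908.51 / 13309.78 = 67.24 in
ȳ = 798586.74 / 13309.78 = 60.00 in

x̄ = 67.24 in, ȳ = 60.00 in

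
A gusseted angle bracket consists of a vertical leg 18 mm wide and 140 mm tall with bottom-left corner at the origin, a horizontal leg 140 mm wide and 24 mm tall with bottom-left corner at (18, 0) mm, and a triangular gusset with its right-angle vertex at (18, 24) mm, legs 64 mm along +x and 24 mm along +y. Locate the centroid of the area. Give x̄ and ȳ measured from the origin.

vertical leg: A = 18 × 140 = 2520.00, centroid at (9.00, 70.00).
horizontal leg: A = 140 × 24 = 3360.00, centroid at (88.00, 12.00).
gusset: A = ½·64·24 = 768.00, centroid at (39.33, 32.00).
ΣA = 6648.00 mm², ΣAx̄ = 348568.00 mm³, ΣAȳ = 241296.00 mm³.
x̄ = 348568.00/6648.00 = 52.43 mm; ȳ = 241296.00/6648.00 = 36.30 mm.

x̄ = 52.43 mm, ȳ = 36.30 mm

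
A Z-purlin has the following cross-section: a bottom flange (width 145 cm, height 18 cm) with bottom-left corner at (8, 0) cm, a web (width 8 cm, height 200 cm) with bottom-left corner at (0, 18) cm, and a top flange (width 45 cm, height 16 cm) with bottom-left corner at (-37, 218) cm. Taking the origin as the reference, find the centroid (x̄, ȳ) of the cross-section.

bottom flange: A = 145 × 18 = 2610.00, centroid at (80.50, 9.00).
web: A = 8 × 200 = 1600.00, centroid at (4.00, 118.00).
top flange: A = 45 × 16 = 720.00, centroid at (-14.50, 226.00).
ΣA = 4930.00 cm²
ΣAx̄ = (2610.00)(80.50) + (1600.00)(4.00) + (720.00)(-14.50) = 206065.00 cm³
ΣAȳ = (2610.00)(9.00) + (1600.00)(118.00) + (720.00)(226.00) = 375010.00 cm³
x̄ = 206065.00 / 4930.00 = 41.80 cm
ȳ = 375010.00 / 4930.00 = 76.07 cm

x̄ = 41.80 cm, ȳ = 76.07 cm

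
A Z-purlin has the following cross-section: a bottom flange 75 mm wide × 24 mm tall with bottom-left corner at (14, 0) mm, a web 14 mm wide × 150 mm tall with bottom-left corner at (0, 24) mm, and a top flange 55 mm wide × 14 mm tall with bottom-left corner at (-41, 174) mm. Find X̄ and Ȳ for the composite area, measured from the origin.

X̄ = 20.77 mm, Ȳ = 78.99 mm

bottom flange: A = 75 × 24 = 1800.00, centroid at (51.50, 12.00).
web: A = 14 × 150 = 2100.00, centroid at (7.00, 99.00).
top flange: A = 55 × 14 = 770.00, centroid at (-13.50, 181.00).
ΣA = 4670.00 mm², ΣAX̄ = 97005.00 mm³, ΣAȲ = 368870.00 mm³.
X̄ = 97005.00/4670.00 = 20.77 mm; Ȳ = 368870.00/4670.00 = 78.99 mm.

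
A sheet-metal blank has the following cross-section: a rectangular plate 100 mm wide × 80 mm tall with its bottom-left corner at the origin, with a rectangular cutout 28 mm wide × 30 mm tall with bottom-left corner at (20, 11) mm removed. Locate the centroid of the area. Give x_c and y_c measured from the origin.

Part | A | x̄ᵢ | ȳᵢ | A·x̄ᵢ | A·ȳᵢ
plate | 8000.00 | 50.00 | 40.00 | 400000.00 | 320000.00
hole | -840.00 | 34.00 | 26.00 | -28560.00 | -21840.00
Σ | 7160.00 |  |  | 371440.00 | 298160.00
x_c = 371440.00 / 7160.00 = 51.88 mm
y_c = 298160.00 / 7160.00 = 41.64 mm

x_c = 51.88 mm, y_c = 41.64 mm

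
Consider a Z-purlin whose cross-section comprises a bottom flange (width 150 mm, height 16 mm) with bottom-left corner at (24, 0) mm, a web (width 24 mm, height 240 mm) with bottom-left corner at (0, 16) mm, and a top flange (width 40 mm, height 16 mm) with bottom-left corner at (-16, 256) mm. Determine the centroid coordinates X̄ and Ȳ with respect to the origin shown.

X̄ = 35.15 mm, Ȳ = 110.40 mm

Part | A | x̄ᵢ | ȳᵢ | A·x̄ᵢ | A·ȳᵢ
bottom flange | 2400.00 | 99.00 | 8.00 | 237600.00 | 19200.00
web | 5760.00 | 12.00 | 136.00 | 69120.00 | 783360.00
top flange | 640.00 | 4.00 | 264.00 | 2560.00 | 168960.00
Σ | 8800.00 |  |  | 309280.00 | 971520.00
X̄ = 309280.00 / 8800.00 = 35.15 mm
Ȳ = 971520.00 / 8800.00 = 110.40 mm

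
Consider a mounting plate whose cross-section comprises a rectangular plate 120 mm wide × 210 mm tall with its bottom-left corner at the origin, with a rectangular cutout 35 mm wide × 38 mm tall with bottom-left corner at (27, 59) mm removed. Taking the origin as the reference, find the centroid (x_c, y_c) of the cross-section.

x_c = 60.86 mm, y_c = 106.50 mm

Part | A | x̄ᵢ | ȳᵢ | A·x̄ᵢ | A·ȳᵢ
plate | 25200.00 | 60.00 | 105.00 | 1512000.00 | 2646000.00
hole | -1330.00 | 44.50 | 78.00 | -59185.00 | -103740.00
Σ | 23870.00 |  |  | 1452815.00 | 2542260.00
x_c = 1452815.00 / 23870.00 = 60.86 mm
y_c = 2542260.00 / 23870.00 = 106.50 mm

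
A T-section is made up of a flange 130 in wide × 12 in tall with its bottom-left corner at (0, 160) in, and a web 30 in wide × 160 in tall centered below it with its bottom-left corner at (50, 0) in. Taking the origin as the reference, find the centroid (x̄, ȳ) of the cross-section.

web: A = 30 × 160 = 4800.00, centroid at (65.00, 80.00).
flange: A = 130 × 12 = 1560.00, centroid at (65.00, 166.00).
ΣA = 6360.00 in², ΣAx̄ = 413400.00 in³, ΣAȳ = 642960.00 in³.
x̄ = 413400.00/6360.00 = 65.00 in; ȳ = 642960.00/6360.00 = 101.09 in.

x̄ = 65.00 in, ȳ = 101.09 in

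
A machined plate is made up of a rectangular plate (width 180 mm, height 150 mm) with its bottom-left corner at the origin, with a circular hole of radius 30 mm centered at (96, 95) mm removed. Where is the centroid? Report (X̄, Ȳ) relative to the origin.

X̄ = 89.30 mm, Ȳ = 72.66 mm

plate: A = 180 × 150 = 27000.00, centroid at (90.00, 75.00).
hole: A = −π·30² = -2827.43, centroid at (96.00, 95.00).
ΣA = 24172.57 mm²
ΣAX̄ = (27000.00)(90.00) + (-2827.43)(96.00) = 2158566.39 mm³
ΣAȲ = (27000.00)(75.00) + (-2827.43)(95.00) = 1756393.83 mm³
X̄ = 2158566.39 / 24172.57 = 89.30 mm
Ȳ = 1756393.83 / 24172.57 = 72.66 mm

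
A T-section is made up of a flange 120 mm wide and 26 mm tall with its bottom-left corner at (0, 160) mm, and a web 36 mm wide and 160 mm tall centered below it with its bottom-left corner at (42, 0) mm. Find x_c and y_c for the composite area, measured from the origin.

web: A = 36 × 160 = 5760.00, centroid at (60.00, 80.00).
flange: A = 120 × 26 = 3120.00, centroid at (60.00, 173.00).
ΣA = 8880.00 mm², ΣAx_c = 532800.00 mm³, ΣAy_c = 1000560.00 mm³.
x_c = 532800.00/8880.00 = 60.00 mm; y_c = 1000560.00/8880.00 = 112.68 mm.

x_c = 60.00 mm, y_c = 112.68 mm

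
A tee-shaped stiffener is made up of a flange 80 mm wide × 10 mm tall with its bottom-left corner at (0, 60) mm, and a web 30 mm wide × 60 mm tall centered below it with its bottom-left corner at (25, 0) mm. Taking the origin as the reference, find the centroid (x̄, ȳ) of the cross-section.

web: A = 30 × 60 = 1800.00, centroid at (40.00, 30.00).
flange: A = 80 × 10 = 800.00, centroid at (40.00, 65.00).
ΣA = 2600.00 mm², ΣAx̄ = 104000.00 mm³, ΣAȳ = 106000.00 mm³.
x̄ = 104000.00/2600.00 = 40.00 mm; ȳ = 106000.00/2600.00 = 40.77 mm.

x̄ = 40.00 mm, ȳ = 40.77 mm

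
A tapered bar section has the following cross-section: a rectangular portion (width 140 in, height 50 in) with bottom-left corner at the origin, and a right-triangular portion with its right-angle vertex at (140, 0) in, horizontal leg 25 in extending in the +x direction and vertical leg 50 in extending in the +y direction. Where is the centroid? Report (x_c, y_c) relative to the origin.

x_c = 76.42 in, y_c = 24.32 in

rectangular portion: A = 140 × 50 = 7000.00, centroid at (70.00, 25.00).
triangular portion: A = ½·25·50 = 625.00, centroid at (148.33, 16.67).
ΣA = 7625.00 in²
ΣAx_c = (7000.00)(70.00) + (625.00)(148.33) = 582708.33 in³
ΣAy_c = (7000.00)(25.00) + (625.00)(16.67) = 185416.67 in³
x_c = 582708.33 / 7625.00 = 76.42 in
y_c = 185416.67 / 7625.00 = 24.32 in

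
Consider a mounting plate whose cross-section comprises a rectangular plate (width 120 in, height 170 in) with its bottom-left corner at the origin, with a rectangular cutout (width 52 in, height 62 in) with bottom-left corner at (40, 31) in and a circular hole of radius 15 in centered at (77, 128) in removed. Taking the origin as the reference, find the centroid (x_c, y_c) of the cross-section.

x_c = 58.10 in, y_c = 87.66 in

Part | A | x̄ᵢ | ȳᵢ | A·x̄ᵢ | A·ȳᵢ
plate | 20400.00 | 60.00 | 85.00 | 1224000.00 | 1734000.00
hole 1 | -3224.00 | 66.00 | 62.00 | -212784.00 | -199888.00
hole 2 | -706.86 | 77.00 | 128.00 | -54428.09 | -90477.87
Σ | 16469.14 |  |  | 956787.91 | 1443634.13
x_c = 956787.91 / 16469.14 = 58.10 in
y_c = 1443634.13 / 16469.14 = 87.66 in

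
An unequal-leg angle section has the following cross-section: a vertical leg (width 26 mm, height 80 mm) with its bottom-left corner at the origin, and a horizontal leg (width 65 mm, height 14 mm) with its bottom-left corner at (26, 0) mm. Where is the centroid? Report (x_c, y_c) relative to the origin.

vertical leg: A = 26 × 80 = 2080.00, centroid at (13.00, 40.00).
horizontal leg: A = 65 × 14 = 910.00, centroid at (58.50, 7.00).
ΣA = 2990.00 mm²
ΣAx_c = (2080.00)(13.00) + (910.00)(58.50) = 80275.00 mm³
ΣAy_c = (2080.00)(40.00) + (910.00)(7.00) = 89570.00 mm³
x_c = 80275.00 / 2990.00 = 26.85 mm
y_c = 89570.00 / 2990.00 = 29.96 mm

x_c = 26.85 mm, y_c = 29.96 mm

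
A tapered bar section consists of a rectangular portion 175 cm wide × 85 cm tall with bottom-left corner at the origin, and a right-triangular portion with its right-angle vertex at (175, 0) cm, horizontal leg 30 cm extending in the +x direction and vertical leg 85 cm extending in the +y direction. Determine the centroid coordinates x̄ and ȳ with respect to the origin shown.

rectangular portion: A = 175 × 85 = 14875.00, centroid at (87.50, 42.50).
triangular portion: A = ½·30·85 = 1275.00, centroid at (185.00, 28.33).
ΣA = 16150.00 cm²
ΣAx̄ = (14875.00)(87.50) + (1275.00)(185.00) = 1537437.50 cm³
ΣAȳ = (14875.00)(42.50) + (1275.00)(28.33) = 668312.50 cm³
x̄ = 1537437.50 / 16150.00 = 95.20 cm
ȳ = 668312.50 / 16150.00 = 41.38 cm

x̄ = 95.20 cm, ȳ = 41.38 cm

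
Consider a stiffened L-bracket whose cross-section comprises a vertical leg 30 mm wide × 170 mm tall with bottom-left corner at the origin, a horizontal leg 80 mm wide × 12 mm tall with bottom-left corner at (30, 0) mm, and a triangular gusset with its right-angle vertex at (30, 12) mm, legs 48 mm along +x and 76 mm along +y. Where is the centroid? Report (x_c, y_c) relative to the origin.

vertical leg: A = 30 × 170 = 5100.00, centroid at (15.00, 85.00).
horizontal leg: A = 80 × 12 = 960.00, centroid at (70.00, 6.00).
gusset: A = ½·48·76 = 1824.00, centroid at (46.00, 37.33).
ΣA = 7884.00 mm²
ΣAx_c = (5100.00)(15.00) + (960.00)(70.00) + (1824.00)(46.00) = 227604.00 mm³
ΣAy_c = (5100.00)(85.00) + (960.00)(6.00) + (1824.00)(37.33) = 507356.00 mm³
x_c = 227604.00 / 7884.00 = 28.87 mm
y_c = 507356.00 / 7884.00 = 64.35 mm

x_c = 28.87 mm, y_c = 64.35 mm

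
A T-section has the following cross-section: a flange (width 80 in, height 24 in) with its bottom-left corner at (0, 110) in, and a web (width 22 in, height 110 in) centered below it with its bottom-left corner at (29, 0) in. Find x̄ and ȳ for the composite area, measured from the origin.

x̄ = 40.00 in, ȳ = 84.64 in

Part | A | x̄ᵢ | ȳᵢ | A·x̄ᵢ | A·ȳᵢ
web | 2420.00 | 40.00 | 55.00 | 96800.00 | 133100.00
flange | 1920.00 | 40.00 | 122.00 | 76800.00 | 234240.00
Σ | 4340.00 |  |  | 173600.00 | 367340.00
x̄ = 173600.00 / 4340.00 = 40.00 in
ȳ = 367340.00 / 4340.00 = 84.64 in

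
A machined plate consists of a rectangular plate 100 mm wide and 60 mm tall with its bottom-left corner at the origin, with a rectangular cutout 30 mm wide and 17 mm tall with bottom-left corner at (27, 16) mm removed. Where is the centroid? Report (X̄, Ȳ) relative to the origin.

plate: A = 100 × 60 = 6000.00, centroid at (50.00, 30.00).
hole: A = −(30 × 17) = -510.00, centroid at (42.00, 24.50).
ΣA = 5490.00 mm², ΣAX̄ = 278580.00 mm³, ΣAȲ = 167505.00 mm³.
X̄ = 278580.00/5490.00 = 50.74 mm; Ȳ = 167505.00/5490.00 = 30.51 mm.

X̄ = 50.74 mm, Ȳ = 30.51 mm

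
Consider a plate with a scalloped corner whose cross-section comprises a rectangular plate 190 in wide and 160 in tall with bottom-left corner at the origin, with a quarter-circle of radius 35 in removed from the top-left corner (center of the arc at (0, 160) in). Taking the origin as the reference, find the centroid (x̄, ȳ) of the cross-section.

x̄ = 97.62 in, ȳ = 77.87 in

plate: A = 190 × 160 = 30400.00, centroid at (95.00, 80.00).
removed quarter-circle: A = −¼π·35² = -962.11, centroid at (14.85, 145.15).
ΣA = 29437.89 in²
ΣAx̄ = (30400.00)(95.00) + (-962.11)(14.85) = 2873708.33 in³
ΣAȳ = (30400.00)(80.00) + (-962.11)(145.15) = 2292353.63 in³
x̄ = 2873708.33 / 29437.89 = 97.62 in
ȳ = 2292353.63 / 29437.89 = 77.87 in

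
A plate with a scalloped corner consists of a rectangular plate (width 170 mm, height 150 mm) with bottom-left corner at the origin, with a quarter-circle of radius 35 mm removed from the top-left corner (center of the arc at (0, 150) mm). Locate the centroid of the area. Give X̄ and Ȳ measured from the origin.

plate: A = 170 × 150 = 25500.00, centroid at (85.00, 75.00).
removed quarter-circle: A = −¼π·35² = -962.11, centroid at (14.85, 135.15).
ΣA = 24537.89 mm²
ΣAX̄ = (25500.00)(85.00) + (-962.11)(14.85) = 2153208.33 mm³
ΣAȲ = (25500.00)(75.00) + (-962.11)(135.15) = 1782474.75 mm³
X̄ = 2153208.33 / 24537.89 = 87.75 mm
Ȳ = 1782474.75 / 24537.89 = 72.64 mm

X̄ = 87.75 mm, Ȳ = 72.64 mm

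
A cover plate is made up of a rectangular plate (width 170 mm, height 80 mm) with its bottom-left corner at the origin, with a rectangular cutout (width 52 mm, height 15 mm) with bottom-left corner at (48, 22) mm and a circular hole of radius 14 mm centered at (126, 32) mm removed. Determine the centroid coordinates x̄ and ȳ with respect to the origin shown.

plate: A = 170 × 80 = 13600.00, centroid at (85.00, 40.00).
hole 1: A = −(52 × 15) = -780.00, centroid at (74.00, 29.50).
hole 2: A = −π·14² = -615.75, centroid at (126.00, 32.00).
ΣA = 12204.25 mm²
ΣAx̄ = (13600.00)(85.00) + (-780.00)(74.00) + (-615.75)(126.00) = 1020695.23 mm³
ΣAȳ = (13600.00)(40.00) + (-780.00)(29.50) + (-615.75)(32.00) = 501285.93 mm³
x̄ = 1020695.23 / 12204.25 = 83.63 mm
ȳ = 501285.93 / 12204.25 = 41.07 mm

x̄ = 83.63 mm, ȳ = 41.07 mm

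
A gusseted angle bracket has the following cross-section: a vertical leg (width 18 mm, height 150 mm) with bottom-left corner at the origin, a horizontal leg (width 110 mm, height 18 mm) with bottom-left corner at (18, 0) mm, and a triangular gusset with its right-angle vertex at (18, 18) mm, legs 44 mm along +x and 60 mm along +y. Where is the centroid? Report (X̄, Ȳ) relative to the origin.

vertical leg: A = 18 × 150 = 2700.00, centroid at (9.00, 75.00).
horizontal leg: A = 110 × 18 = 1980.00, centroid at (73.00, 9.00).
gusset: A = ½·44·60 = 1320.00, centroid at (32.67, 38.00).
ΣA = 6000.00 mm², ΣAX̄ = 211960.00 mm³, ΣAȲ = 270480.00 mm³.
X̄ = 211960.00/6000.00 = 35.33 mm; Ȳ = 270480.00/6000.00 = 45.08 mm.

X̄ = 35.33 mm, Ȳ = 45.08 mm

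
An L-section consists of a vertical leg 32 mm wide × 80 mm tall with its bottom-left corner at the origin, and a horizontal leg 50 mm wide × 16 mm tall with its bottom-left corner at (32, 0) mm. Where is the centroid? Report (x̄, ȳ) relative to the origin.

Part | A | x̄ᵢ | ȳᵢ | A·x̄ᵢ | A·ȳᵢ
vertical leg | 2560.00 | 16.00 | 40.00 | 40960.00 | 102400.00
horizontal leg | 800.00 | 57.00 | 8.00 | 45600.00 | 6400.00
Σ | 3360.00 |  |  | 86560.00 | 108800.00
x̄ = 86560.00 / 3360.00 = 25.76 mm
ȳ = 108800.00 / 3360.00 = 32.38 mm

x̄ = 25.76 mm, ȳ = 32.38 mm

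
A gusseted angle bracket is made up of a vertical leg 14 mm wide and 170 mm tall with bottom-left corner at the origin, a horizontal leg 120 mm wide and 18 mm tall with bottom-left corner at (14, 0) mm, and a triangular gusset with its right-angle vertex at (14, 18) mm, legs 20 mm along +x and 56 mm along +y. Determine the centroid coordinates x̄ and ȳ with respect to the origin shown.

vertical leg: A = 14 × 170 = 2380.00, centroid at (7.00, 85.00).
horizontal leg: A = 120 × 18 = 2160.00, centroid at (74.00, 9.00).
gusset: A = ½·20·56 = 560.00, centroid at (20.67, 36.67).
ΣA = 5100.00 mm²
ΣAx̄ = (2380.00)(7.00) + (2160.00)(74.00) + (560.00)(20.67) = 188073.33 mm³
ΣAȳ = (2380.00)(85.00) + (2160.00)(9.00) + (560.00)(36.67) = 242273.33 mm³
x̄ = 188073.33 / 5100.00 = 36.88 mm
ȳ = 242273.33 / 5100.00 = 47.50 mm

x̄ = 36.88 mm, ȳ = 47.50 mm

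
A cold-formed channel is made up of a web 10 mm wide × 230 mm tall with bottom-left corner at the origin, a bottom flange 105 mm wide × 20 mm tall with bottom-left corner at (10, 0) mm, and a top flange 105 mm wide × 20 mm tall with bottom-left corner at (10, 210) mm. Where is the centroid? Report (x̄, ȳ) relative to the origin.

x̄ = 42.15 mm, ȳ = 115.00 mm

web: A = 10 × 230 = 2300.00, centroid at (5.00, 115.00).
bottom flange: A = 105 × 20 = 2100.00, centroid at (62.50, 10.00).
top flange: A = 105 × 20 = 2100.00, centroid at (62.50, 220.00).
ΣA = 6500.00 mm², ΣAx̄ = 274000.00 mm³, ΣAȳ = 747500.00 mm³.
x̄ = 274000.00/6500.00 = 42.15 mm; ȳ = 747500.00/6500.00 = 115.00 mm.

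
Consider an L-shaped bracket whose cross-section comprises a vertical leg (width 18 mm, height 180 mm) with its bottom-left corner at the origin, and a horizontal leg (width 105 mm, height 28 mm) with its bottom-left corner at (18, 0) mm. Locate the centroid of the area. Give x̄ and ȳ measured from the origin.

Part | A | x̄ᵢ | ȳᵢ | A·x̄ᵢ | A·ȳᵢ
vertical leg | 3240.00 | 9.00 | 90.00 | 29160.00 | 291600.00
horizontal leg | 2940.00 | 70.50 | 14.00 | 207270.00 | 41160.00
Σ | 6180.00 |  |  | 236430.00 | 332760.00
x̄ = 236430.00 / 6180.00 = 38.26 mm
ȳ = 332760.00 / 6180.00 = 53.84 mm

x̄ = 38.26 mm, ȳ = 53.84 mm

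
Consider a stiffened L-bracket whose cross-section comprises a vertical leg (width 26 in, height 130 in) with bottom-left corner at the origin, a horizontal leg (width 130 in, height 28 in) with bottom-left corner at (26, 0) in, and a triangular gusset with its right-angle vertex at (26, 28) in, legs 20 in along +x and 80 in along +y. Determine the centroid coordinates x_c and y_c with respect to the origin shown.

x_c = 51.32 in, y_c = 40.20 in

vertical leg: A = 26 × 130 = 3380.00, centroid at (13.00, 65.00).
horizontal leg: A = 130 × 28 = 3640.00, centroid at (91.00, 14.00).
gusset: A = ½·20·80 = 800.00, centroid at (32.67, 54.67).
ΣA = 7820.00 in², ΣAx_c = 401313.33 in³, ΣAy_c = 314393.33 in³.
x_c = 401313.33/7820.00 = 51.32 in; y_c = 314393.33/7820.00 = 40.20 in.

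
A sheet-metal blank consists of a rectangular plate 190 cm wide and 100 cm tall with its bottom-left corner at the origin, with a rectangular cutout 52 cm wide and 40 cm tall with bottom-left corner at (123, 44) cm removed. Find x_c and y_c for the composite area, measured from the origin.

Part | A | x̄ᵢ | ȳᵢ | A·x̄ᵢ | A·ȳᵢ
plate | 19000.00 | 95.00 | 50.00 | 1805000.00 | 950000.00
hole | -2080.00 | 149.00 | 64.00 | -309920.00 | -133120.00
Σ | 16920.00 |  |  | 1495080.00 | 816880.00
x_c = 1495080.00 / 16920.00 = 88.36 cm
y_c = 816880.00 / 16920.00 = 48.28 cm

x_c = 88.36 cm, y_c = 48.28 cm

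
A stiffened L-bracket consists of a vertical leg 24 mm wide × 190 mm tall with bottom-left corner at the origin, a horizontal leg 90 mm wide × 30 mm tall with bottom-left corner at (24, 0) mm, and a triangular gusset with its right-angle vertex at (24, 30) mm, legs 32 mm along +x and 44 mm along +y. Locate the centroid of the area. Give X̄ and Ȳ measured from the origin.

vertical leg: A = 24 × 190 = 4560.00, centroid at (12.00, 95.00).
horizontal leg: A = 90 × 30 = 2700.00, centroid at (69.00, 15.00).
gusset: A = ½·32·44 = 704.00, centroid at (34.67, 44.67).
ΣA = 7964.00 mm², ΣAX̄ = 265425.33 mm³, ΣAȲ = 505145.33 mm³.
X̄ = 265425.33/7964.00 = 33.33 mm; Ȳ = 505145.33/7964.00 = 63.43 mm.

X̄ = 33.33 mm, Ȳ = 63.43 mm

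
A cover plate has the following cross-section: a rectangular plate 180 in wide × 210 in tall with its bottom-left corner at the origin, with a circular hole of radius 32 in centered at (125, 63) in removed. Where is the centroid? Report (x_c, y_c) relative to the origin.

x_c = 86.74 in, y_c = 108.91 in

Part | A | x̄ᵢ | ȳᵢ | A·x̄ᵢ | A·ȳᵢ
plate | 37800.00 | 90.00 | 105.00 | 3402000.00 | 3969000.00
hole | -3216.99 | 125.00 | 63.00 | -402123.86 | -202670.43
Σ | 34583.01 |  |  | 2999876.14 | 3766329.57
x_c = 2999876.14 / 34583.01 = 86.74 in
y_c = 3766329.57 / 34583.01 = 108.91 in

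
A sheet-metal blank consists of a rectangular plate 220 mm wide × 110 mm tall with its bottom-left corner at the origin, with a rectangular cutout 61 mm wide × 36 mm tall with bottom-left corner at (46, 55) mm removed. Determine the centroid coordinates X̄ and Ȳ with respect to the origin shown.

plate: A = 220 × 110 = 24200.00, centroid at (110.00, 55.00).
hole: A = −(61 × 36) = -2196.00, centroid at (76.50, 73.00).
ΣA = 22004.00 mm², ΣAX̄ = 2494006.00 mm³, ΣAȲ = 1170692.00 mm³.
X̄ = 2494006.00/22004.00 = 113.34 mm; Ȳ = 1170692.00/22004.00 = 53.20 mm.

X̄ = 113.34 mm, Ȳ = 53.20 mm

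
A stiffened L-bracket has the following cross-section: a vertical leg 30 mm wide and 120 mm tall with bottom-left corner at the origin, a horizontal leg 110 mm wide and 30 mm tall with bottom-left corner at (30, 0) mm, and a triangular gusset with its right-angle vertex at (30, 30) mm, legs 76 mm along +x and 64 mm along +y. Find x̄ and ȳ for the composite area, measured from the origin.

Part | A | x̄ᵢ | ȳᵢ | A·x̄ᵢ | A·ȳᵢ
vertical leg | 3600.00 | 15.00 | 60.00 | 54000.00 | 216000.00
horizontal leg | 3300.00 | 85.00 | 15.00 | 280500.00 | 49500.00
gusset | 2432.00 | 55.33 | 51.33 | 134570.67 | 124842.67
Σ | 9332.00 |  |  | 469070.67 | 390342.67
x̄ = 469070.67 / 9332.00 = 50.26 mm
ȳ = 390342.67 / 9332.00 = 41.83 mm

x̄ = 50.26 mm, ȳ = 41.83 mm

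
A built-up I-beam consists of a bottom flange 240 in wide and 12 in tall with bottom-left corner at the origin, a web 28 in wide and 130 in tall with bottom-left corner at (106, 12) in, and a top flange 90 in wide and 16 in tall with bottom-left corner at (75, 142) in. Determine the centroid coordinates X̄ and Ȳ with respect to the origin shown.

X̄ = 120.00 in, Ȳ = 64.52 in

bottom flange: A = 240 × 12 = 2880.00, centroid at (120.00, 6.00).
web: A = 28 × 130 = 3640.00, centroid at (120.00, 77.00).
top flange: A = 90 × 16 = 1440.00, centroid at (120.00, 150.00).
ΣA = 7960.00 in², ΣAX̄ = 955200.00 in³, ΣAȲ = 513560.00 in³.
X̄ = 955200.00/7960.00 = 120.00 in; Ȳ = 513560.00/7960.00 = 64.52 in.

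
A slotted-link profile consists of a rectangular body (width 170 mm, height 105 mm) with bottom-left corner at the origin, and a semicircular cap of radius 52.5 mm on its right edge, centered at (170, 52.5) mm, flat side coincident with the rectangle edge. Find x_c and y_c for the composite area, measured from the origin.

x_c = 105.94 mm, y_c = 52.50 mm

rectangular body: A = 170 × 105 = 17850.00, centroid at (85.00, 52.50).
semicircular end: A = ½π·52.5² = 4329.51, centroid at (192.28, 52.50).
ΣA = 22179.51 mm²
ΣAx_c = (17850.00)(85.00) + (4329.51)(192.28) = 2349735.00 mm³
ΣAy_c = (17850.00)(52.50) + (4329.51)(52.50) = 1164424.14 mm³
x_c = 2349735.00 / 22179.51 = 105.94 mm
y_c = 1164424.14 / 22179.51 = 52.50 mm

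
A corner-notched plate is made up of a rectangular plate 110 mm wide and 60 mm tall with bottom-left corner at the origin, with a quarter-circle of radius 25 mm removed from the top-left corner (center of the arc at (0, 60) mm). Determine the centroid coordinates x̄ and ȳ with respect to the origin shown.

plate: A = 110 × 60 = 6600.00, centroid at (55.00, 30.00).
removed quarter-circle: A = −¼π·25² = -490.87, centroid at (10.61, 49.39).
ΣA = 6109.13 mm²
ΣAx̄ = (6600.00)(55.00) + (-490.87)(10.61) = 357791.67 mm³
ΣAȳ = (6600.00)(30.00) + (-490.87)(49.39) = 173755.90 mm³
x̄ = 357791.67 / 6109.13 = 58.57 mm
ȳ = 173755.90 / 6109.13 = 28.44 mm

x̄ = 58.57 mm, ȳ = 28.44 mm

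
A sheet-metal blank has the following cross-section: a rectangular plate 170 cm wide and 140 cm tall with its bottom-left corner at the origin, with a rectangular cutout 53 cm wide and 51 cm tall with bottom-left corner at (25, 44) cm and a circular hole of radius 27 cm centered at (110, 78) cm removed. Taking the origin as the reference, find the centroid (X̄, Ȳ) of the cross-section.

plate: A = 170 × 140 = 23800.00, centroid at (85.00, 70.00).
hole 1: A = −(53 × 51) = -2703.00, centroid at (51.50, 69.50).
hole 2: A = −π·27² = -2290.22, centroid at (110.00, 78.00).
ΣA = 18806.78 cm²
ΣAX̄ = (23800.00)(85.00) + (-2703.00)(51.50) + (-2290.22)(110.00) = 1631871.19 cm³
ΣAȲ = (23800.00)(70.00) + (-2703.00)(69.50) + (-2290.22)(78.00) = 1299504.26 cm³
X̄ = 1631871.19 / 18806.78 = 86.77 cm
Ȳ = 1299504.26 / 18806.78 = 69.10 cm

X̄ = 86.77 cm, Ȳ = 69.10 cm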